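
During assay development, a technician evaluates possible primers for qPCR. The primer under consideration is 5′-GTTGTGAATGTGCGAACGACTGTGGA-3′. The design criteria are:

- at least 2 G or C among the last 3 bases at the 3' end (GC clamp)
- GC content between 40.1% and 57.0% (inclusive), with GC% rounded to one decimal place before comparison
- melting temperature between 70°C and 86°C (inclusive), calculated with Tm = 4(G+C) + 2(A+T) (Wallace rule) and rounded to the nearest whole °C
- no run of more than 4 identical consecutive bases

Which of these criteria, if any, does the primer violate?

Base counts: A=6, T=7, G=10, C=3 (length 26).
GC clamp: 3' end GGA has 2 G/C ✓
GC content: GC 13/26 = 50.0% ✓
Tm: Tm = 2·13 + 4·13 = 78°C ✓
homopolymer run: longest run = 2 ✓

Meets all criteria.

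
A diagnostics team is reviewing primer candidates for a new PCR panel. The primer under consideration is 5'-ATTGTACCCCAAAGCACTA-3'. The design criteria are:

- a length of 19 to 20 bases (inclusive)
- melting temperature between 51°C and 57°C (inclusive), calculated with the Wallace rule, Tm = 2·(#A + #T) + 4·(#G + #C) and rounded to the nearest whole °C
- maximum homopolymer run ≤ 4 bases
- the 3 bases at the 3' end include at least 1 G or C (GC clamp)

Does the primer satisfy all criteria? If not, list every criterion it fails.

Meets all criteria.

Base counts: A=7, T=4, G=2, C=6 (length 19).
length: length 19 ✓
Tm: Tm = 2·11 + 4·8 = 54°C ✓
homopolymer run: longest run = 4 ✓
GC clamp: 3' end CTA has 1 G/C ✓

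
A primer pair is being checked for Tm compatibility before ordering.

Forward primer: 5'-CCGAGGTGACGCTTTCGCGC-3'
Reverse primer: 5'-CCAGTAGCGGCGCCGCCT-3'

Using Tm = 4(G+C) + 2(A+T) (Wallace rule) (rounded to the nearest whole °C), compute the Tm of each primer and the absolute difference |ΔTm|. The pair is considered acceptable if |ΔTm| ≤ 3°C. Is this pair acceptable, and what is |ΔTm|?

Forward: A=2 T=4 G=7 C=7 → Tm = 2·6 + 4·14 = 68°C.
Reverse: A=2 T=2 G=6 C=8 → Tm = 2·4 + 4·14 = 64°C.
|ΔTm| = |68 − 64| = 4°C, > 3°C.

|ΔTm| = 4°C; the pair is not acceptable.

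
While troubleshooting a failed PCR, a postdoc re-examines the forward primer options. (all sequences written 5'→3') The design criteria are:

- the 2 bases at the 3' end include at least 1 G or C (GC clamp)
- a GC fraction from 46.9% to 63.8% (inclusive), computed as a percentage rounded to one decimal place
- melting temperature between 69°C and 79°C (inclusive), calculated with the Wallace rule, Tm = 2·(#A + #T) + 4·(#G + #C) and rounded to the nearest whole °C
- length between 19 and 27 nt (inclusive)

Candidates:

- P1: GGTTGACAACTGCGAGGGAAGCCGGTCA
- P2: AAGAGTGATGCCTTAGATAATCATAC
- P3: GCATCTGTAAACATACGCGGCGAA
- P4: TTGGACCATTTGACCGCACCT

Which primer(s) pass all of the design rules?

None of the candidates satisfy all criteria.

P1 (28 nt, A=7 T=4 G=11 C=6): 3' end CA has 1 G/C ✓; GC 17/28 = 60.7% ✓; Tm = 2·11 + 4·17 = 90°C, outside 69–79°C ✗; length 28, outside 19–27 ✗ — fails.
P2 (26 nt, A=10 T=7 G=5 C=4): 3' end AC has 1 G/C ✓; GC 9/26 = 34.6%, outside 46.9–63.8% ✗; Tm = 2·17 + 4·9 = 70°C ✓; length 26 ✓ — fails.
P3 (24 nt, A=8 T=4 G=6 C=6): 3' end AA has 0 G/C, need ≥1 ✗; GC 12/24 = 50.0% ✓; Tm = 2·12 + 4·12 = 72°C ✓; length 24 ✓ — fails.
P4 (21 nt, A=4 T=6 G=4 C=7): 3' end CT has 1 G/C ✓; GC 11/21 = 52.4% ✓; Tm = 2·10 + 4·11 = 64°C, outside 69–79°C ✗; length 21 ✓ — fails.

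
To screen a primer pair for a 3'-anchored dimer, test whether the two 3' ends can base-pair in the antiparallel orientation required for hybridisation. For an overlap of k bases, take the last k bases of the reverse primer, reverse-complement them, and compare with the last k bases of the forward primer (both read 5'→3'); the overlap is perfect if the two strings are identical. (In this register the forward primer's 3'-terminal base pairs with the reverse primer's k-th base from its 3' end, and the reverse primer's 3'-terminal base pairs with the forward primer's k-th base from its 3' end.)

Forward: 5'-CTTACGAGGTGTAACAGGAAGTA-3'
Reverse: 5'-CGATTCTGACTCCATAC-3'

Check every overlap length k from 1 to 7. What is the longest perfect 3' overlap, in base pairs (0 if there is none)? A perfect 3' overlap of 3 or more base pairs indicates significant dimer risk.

Last 7 bases (5'→3') — forward …GGAAGTA, reverse …TCCATAC.
Reverse complement of the reverse primer's last 7 bases: GTATGGA; its first k bases are the reverse complement of the reverse primer's last k bases, so a perfect k-base overlap needs the forward primer's last k bases to equal them.
Comparing (forward last k vs required): k=1: A vs G ✗; k=2: TA vs GT ✗; k=3: GTA vs GTA ✓; k=4: AGTA vs GTAT ✗; k=5: AAGTA vs GTATG ✗; k=6: GAAGTA vs GTATGG ✗; k=7: GGAAGTA vs GTATGGA ✗.
Only k = 3 is perfect, so the longest perfect 3' overlap is 3.

Longest perfect overlap: 3 complementary base pairs; significant dimer risk (threshold 3).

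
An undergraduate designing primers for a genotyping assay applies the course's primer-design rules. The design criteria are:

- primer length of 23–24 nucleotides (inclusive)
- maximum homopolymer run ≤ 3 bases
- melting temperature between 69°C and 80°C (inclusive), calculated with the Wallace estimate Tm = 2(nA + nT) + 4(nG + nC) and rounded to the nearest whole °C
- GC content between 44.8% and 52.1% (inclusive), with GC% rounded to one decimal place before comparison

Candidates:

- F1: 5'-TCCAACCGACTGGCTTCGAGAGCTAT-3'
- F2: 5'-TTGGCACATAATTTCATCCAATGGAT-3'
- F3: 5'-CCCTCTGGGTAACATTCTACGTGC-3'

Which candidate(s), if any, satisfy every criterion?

None of the candidates satisfy all criteria.

F1 (26 nt, A=6 T=6 G=6 C=8): length 26, outside 23–24 ✗; longest run = 2 ✓; Tm = 2·12 + 4·14 = 80°C ✓; GC 14/26 = 53.8%, outside 44.8–52.1% ✗ — fails.
F2 (26 nt, A=8 T=9 G=4 C=5): length 26, outside 23–24 ✗; longest run = 3 ✓; Tm = 2·17 + 4·9 = 70°C ✓; GC 9/26 = 34.6%, outside 44.8–52.1% ✗ — fails.
F3 (24 nt, A=4 T=7 G=5 C=8): length 24 ✓; longest run = 3 ✓; Tm = 2·11 + 4·13 = 74°C ✓; GC 13/24 = 54.2%, outside 44.8–52.1% ✗ — fails.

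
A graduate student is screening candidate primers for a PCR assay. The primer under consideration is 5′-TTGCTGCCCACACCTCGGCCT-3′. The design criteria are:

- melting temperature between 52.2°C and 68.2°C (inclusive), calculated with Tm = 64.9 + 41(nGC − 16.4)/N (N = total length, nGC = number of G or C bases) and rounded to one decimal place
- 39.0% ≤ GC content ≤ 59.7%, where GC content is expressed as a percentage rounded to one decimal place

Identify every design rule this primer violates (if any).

Base counts: A=2, T=5, G=4, C=10 (length 21).
Tm: Tm = 64.9 + 41·(14 − 16.4)/21 = 60.2°C ✓
GC content: GC 14/21 = 66.7%, outside 39.0–59.7% ✗

Fails: GC content.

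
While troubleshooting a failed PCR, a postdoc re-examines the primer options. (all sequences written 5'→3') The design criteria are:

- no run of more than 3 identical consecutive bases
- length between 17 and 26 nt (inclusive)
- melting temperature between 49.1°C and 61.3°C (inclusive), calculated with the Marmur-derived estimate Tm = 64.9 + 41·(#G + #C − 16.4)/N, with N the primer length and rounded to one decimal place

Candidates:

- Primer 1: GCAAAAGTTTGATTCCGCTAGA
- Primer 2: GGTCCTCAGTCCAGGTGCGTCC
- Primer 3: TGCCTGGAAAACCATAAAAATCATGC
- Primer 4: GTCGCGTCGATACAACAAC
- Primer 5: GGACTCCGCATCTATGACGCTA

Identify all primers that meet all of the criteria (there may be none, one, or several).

Primer 4 and Primer 5.

Primer 1 (22 nt, A=7 T=6 G=5 C=4): longest run = 4, exceeds 3 ✗; length 22 ✓; Tm = 64.9 + 41·(9 − 16.4)/22 = 51.1°C ✓ — fails.
Primer 2 (22 nt, A=2 T=5 G=7 C=8): longest run = 2 ✓; length 22 ✓; Tm = 64.9 + 41·(15 − 16.4)/22 = 62.3°C, outside 49.1–61.3°C ✗ — fails.
Primer 3 (26 nt, A=11 T=5 G=4 C=6): longest run = 5, exceeds 3 ✗; length 26 ✓; Tm = 64.9 + 41·(10 − 16.4)/26 = 54.8°C ✓ — fails.
Primer 4 (19 nt, A=6 T=3 G=4 C=6): longest run = 2 ✓; length 19 ✓; Tm = 64.9 + 41·(10 − 16.4)/19 = 51.1°C ✓ — passes.
Primer 5 (22 nt, A=5 T=5 G=5 C=7): longest run = 2 ✓; length 22 ✓; Tm = 64.9 + 41·(12 − 16.4)/22 = 56.7°C ✓ — passes.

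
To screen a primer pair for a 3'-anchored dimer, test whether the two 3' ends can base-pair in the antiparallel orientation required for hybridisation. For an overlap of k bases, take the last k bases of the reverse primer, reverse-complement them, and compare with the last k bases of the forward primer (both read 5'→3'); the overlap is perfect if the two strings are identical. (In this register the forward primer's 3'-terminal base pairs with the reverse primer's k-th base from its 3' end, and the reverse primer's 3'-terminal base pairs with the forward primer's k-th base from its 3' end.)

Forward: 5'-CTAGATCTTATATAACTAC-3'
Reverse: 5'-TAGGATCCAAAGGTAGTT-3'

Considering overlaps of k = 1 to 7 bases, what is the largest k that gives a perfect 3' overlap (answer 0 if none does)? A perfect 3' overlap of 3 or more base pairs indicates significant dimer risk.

Last 7 bases (5'→3') — forward …TAACTAC, reverse …GGTAGTT.
Reverse complement of the reverse primer's last 7 bases: AACTACC; its first k bases are the reverse complement of the reverse primer's last k bases, so a perfect k-base overlap needs the forward primer's last k bases to equal them.
Comparing (forward last k vs required): k=1: C vs A ✗; k=2: AC vs AA ✗; k=3: TAC vs AAC ✗; k=4: CTAC vs AACT ✗; k=5: ACTAC vs AACTA ✗; k=6: AACTAC vs AACTAC ✓; k=7: TAACTAC vs AACTACC ✗.
Only k = 6 is perfect, so the longest perfect 3' overlap is 6.

Longest perfect overlap: 6 complementary base pairs; significant dimer risk (threshold 3).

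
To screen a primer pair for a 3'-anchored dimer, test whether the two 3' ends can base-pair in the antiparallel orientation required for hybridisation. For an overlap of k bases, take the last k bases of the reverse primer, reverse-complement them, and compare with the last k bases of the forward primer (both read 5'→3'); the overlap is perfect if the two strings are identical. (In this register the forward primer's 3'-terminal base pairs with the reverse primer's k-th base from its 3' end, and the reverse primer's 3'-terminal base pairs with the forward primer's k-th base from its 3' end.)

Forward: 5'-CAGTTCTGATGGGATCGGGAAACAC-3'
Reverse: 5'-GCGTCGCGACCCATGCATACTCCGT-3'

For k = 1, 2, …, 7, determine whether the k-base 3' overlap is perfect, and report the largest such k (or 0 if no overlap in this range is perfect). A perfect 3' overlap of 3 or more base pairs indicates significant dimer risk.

Longest perfect overlap: 2 complementary base pairs; below the dimer-risk threshold (threshold 3).

Last 7 bases (5'→3') — forward …GAAACAC, reverse …ACTCCGT.
Reverse complement of the reverse primer's last 7 bases: ACGGAGT; its first k bases are the reverse complement of the reverse primer's last k bases, so a perfect k-base overlap needs the forward primer's last k bases to equal them.
Comparing (forward last k vs required): k=1: C vs A ✗; k=2: AC vs AC ✓; k=3: CAC vs ACG ✗; k=4: ACAC vs ACGG ✗; k=5: AACAC vs ACGGA ✗; k=6: AAACAC vs ACGGAG ✗; k=7: GAAACAC vs ACGGAGT ✗.
Only k = 2 is perfect, so the longest perfect 3' overlap is 2.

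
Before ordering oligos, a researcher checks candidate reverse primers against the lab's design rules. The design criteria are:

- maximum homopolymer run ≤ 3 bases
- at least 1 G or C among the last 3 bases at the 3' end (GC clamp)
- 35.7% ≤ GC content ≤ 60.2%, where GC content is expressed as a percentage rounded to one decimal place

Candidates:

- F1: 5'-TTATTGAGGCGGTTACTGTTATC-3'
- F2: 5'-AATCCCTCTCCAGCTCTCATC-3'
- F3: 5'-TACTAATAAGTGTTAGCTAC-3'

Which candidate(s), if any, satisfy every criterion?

F1 (23 nt, A=4 T=10 G=6 C=3): longest run = 2 ✓; 3' end ATC has 1 G/C ✓; GC 9/23 = 39.1% ✓ — passes.
F2 (21 nt, A=4 T=6 G=1 C=10): longest run = 3 ✓; 3' end ATC has 1 G/C ✓; GC 11/21 = 52.4% ✓ — passes.
F3 (20 nt, A=7 T=7 G=3 C=3): longest run = 2 ✓; 3' end TAC has 1 G/C ✓; GC 6/20 = 30.0%, outside 35.7–60.2% ✗ — fails.

F1 and F2.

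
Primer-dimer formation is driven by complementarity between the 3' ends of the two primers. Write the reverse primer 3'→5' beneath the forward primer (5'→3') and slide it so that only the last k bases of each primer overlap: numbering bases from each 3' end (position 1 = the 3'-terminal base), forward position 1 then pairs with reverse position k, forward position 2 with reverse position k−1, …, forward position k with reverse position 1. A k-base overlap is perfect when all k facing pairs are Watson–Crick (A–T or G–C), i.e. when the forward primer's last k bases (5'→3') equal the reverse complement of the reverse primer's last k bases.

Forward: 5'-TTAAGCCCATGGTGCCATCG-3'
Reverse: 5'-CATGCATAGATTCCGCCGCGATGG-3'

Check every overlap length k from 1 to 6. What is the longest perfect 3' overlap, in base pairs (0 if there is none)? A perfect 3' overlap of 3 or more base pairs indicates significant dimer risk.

Last 6 bases (5'→3') — forward …CCATCG, reverse …CGATGG.
Reverse complement of the reverse primer's last 6 bases: CCATCG; its first k bases are the reverse complement of the reverse primer's last k bases, so a perfect k-base overlap needs the forward primer's last k bases to equal them.
Comparing (forward last k vs required): k=1: G vs C ✗; k=2: CG vs CC ✗; k=3: TCG vs CCA ✗; k=4: ATCG vs CCAT ✗; k=5: CATCG vs CCATC ✗; k=6: CCATCG vs CCATCG ✓.
Only k = 6 is perfect, so the longest perfect 3' overlap is 6.

Longest perfect overlap: 6 complementary base pairs; significant dimer risk (threshold 3).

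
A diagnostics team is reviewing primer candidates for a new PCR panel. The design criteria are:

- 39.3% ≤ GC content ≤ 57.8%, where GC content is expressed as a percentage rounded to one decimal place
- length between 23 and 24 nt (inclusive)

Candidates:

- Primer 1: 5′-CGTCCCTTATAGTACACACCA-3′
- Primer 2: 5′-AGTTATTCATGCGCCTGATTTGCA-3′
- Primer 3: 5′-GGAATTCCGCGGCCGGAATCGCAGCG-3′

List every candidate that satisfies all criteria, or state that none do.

Primer 1 (21 nt, A=6 T=5 G=2 C=8): GC 10/21 = 47.6% ✓; length 21, outside 23–24 ✗ — fails.
Primer 2 (24 nt, A=5 T=9 G=5 C=5): GC 10/24 = 41.7% ✓; length 24 ✓ — passes.
Primer 3 (26 nt, A=5 T=3 G=10 C=8): GC 18/26 = 69.2%, outside 39.3–57.8% ✗; length 26, outside 23–24 ✗ — fails.

Primer 2 only.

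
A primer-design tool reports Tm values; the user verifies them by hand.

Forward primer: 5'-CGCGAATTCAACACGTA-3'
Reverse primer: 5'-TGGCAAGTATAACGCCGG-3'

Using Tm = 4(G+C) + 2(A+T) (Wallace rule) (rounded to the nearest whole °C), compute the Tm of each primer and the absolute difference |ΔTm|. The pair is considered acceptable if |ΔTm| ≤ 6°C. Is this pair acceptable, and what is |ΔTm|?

Forward: A=6 T=3 G=3 C=5 → Tm = 2·9 + 4·8 = 50°C.
Reverse: A=5 T=3 G=6 C=4 → Tm = 2·8 + 4·10 = 56°C.
|ΔTm| = |50 − 56| = 6°C, ≤ 6°C.

|ΔTm| = 6°C; the pair is acceptable.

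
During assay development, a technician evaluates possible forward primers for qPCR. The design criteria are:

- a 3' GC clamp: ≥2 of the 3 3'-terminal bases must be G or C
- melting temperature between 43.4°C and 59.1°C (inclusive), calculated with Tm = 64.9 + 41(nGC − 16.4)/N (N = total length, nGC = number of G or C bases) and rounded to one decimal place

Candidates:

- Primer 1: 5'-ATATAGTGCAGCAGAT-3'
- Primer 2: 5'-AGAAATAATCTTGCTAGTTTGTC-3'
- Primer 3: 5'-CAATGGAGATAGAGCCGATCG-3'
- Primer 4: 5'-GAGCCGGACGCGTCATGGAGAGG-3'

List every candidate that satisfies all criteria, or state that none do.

Primer 1 (16 nt, A=6 T=4 G=4 C=2): 3' end GAT has 1 G/C, need ≥2 ✗; Tm = 64.9 + 41·(6 − 16.4)/16 = 38.3°C, outside 43.4–59.1°C ✗ — fails.
Primer 2 (23 nt, A=7 T=9 G=4 C=3): 3' end GTC has 2 G/C ✓; Tm = 64.9 + 41·(7 − 16.4)/23 = 48.1°C ✓ — passes.
Primer 3 (21 nt, A=7 T=3 G=7 C=4): 3' end TCG has 2 G/C ✓; Tm = 64.9 + 41·(11 − 16.4)/21 = 54.4°C ✓ — passes.
Primer 4 (23 nt, A=5 T=2 G=11 C=5): 3' end AGG has 2 G/C ✓; Tm = 64.9 + 41·(16 − 16.4)/23 = 64.2°C, outside 43.4–59.1°C ✗ — fails.

Primer 2 and Primer 3.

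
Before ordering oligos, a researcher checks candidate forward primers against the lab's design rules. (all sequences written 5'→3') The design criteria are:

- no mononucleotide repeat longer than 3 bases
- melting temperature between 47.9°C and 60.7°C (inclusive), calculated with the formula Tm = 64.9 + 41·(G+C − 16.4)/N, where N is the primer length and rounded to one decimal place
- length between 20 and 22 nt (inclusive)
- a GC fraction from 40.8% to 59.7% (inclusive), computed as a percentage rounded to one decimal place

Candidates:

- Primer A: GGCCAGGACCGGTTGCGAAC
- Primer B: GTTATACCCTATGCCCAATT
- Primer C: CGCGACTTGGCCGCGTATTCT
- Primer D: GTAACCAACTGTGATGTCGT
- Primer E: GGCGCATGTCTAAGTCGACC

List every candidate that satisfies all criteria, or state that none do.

Primer A (20 nt, A=4 T=2 G=8 C=6): longest run = 2 ✓; Tm = 64.9 + 41·(14 − 16.4)/20 = 60.0°C ✓; length 20 ✓; GC 14/20 = 70.0%, outside 40.8–59.7% ✗ — fails.
Primer B (20 nt, A=5 T=7 G=2 C=6): longest run = 3 ✓; Tm = 64.9 + 41·(8 − 16.4)/20 = 47.7°C, outside 47.9–60.7°C ✗; length 20 ✓; GC 8/20 = 40.0%, outside 40.8–59.7% ✗ — fails.
Primer C (21 nt, A=2 T=6 G=6 C=7): longest run = 2 ✓; Tm = 64.9 + 41·(13 − 16.4)/21 = 58.3°C ✓; length 21 ✓; GC 13/21 = 61.9%, outside 40.8–59.7% ✗ — fails.
Primer D (20 nt, A=5 T=6 G=5 C=4): longest run = 2 ✓; Tm = 64.9 + 41·(9 − 16.4)/20 = 49.7°C ✓; length 20 ✓; GC 9/20 = 45.0% ✓ — passes.
Primer E (20 nt, A=4 T=4 G=6 C=6): longest run = 2 ✓; Tm = 64.9 + 41·(12 − 16.4)/20 = 55.9°C ✓; length 20 ✓; GC 12/20 = 60.0%, outside 40.8–59.7% ✗ — fails.

Primer D only.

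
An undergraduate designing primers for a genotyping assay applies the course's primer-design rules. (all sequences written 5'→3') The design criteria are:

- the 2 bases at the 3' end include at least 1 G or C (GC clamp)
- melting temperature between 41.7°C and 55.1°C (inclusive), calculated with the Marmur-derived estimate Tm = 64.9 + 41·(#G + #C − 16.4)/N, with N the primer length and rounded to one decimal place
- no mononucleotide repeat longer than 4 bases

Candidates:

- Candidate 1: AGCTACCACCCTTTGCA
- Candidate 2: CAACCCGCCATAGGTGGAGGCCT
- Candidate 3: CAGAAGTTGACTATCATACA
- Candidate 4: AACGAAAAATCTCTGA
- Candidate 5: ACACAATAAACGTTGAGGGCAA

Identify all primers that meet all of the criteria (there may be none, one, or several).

Candidate 1 (17 nt, A=4 T=4 G=2 C=7): 3' end CA has 1 G/C ✓; Tm = 64.9 + 41·(9 − 16.4)/17 = 47.1°C ✓; longest run = 3 ✓ — passes.
Candidate 2 (23 nt, A=5 T=3 G=7 C=8): 3' end CT has 1 G/C ✓; Tm = 64.9 + 41·(15 − 16.4)/23 = 62.4°C, outside 41.7–55.1°C ✗; longest run = 3 ✓ — fails.
Candidate 3 (20 nt, A=8 T=5 G=3 C=4): 3' end CA has 1 G/C ✓; Tm = 64.9 + 41·(7 − 16.4)/20 = 45.6°C ✓; longest run = 2 ✓ — passes.
Candidate 4 (16 nt, A=8 T=3 G=2 C=3): 3' end GA has 1 G/C ✓; Tm = 64.9 + 41·(5 − 16.4)/16 = 35.7°C, outside 41.7–55.1°C ✗; longest run = 5, exceeds 4 ✗ — fails.
Candidate 5 (22 nt, A=10 T=3 G=5 C=4): 3' end AA has 0 G/C, need ≥1 ✗; Tm = 64.9 + 41·(9 − 16.4)/22 = 51.1°C ✓; longest run = 3 ✓ — fails.

Candidate 1 and Candidate 3.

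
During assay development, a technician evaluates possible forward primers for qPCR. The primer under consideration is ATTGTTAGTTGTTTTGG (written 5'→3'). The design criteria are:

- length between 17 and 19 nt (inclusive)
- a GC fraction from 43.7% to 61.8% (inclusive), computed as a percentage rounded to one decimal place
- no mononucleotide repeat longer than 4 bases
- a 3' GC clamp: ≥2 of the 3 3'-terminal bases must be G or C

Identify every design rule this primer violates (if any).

Fails: GC content.

Base counts: A=2, T=10, G=5, C=0 (length 17).
length: length 17 ✓
GC content: GC 5/17 = 29.4%, outside 43.7–61.8% ✗
homopolymer run: longest run = 4 ✓
GC clamp: 3' end TGG has 2 G/C ✓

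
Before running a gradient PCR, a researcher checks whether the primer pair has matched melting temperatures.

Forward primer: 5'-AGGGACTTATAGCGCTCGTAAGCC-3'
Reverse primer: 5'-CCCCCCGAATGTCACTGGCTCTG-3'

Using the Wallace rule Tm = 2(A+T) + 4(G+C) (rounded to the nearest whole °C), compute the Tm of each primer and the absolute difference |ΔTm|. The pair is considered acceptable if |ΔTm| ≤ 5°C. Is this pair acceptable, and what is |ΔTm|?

|ΔTm| = 2°C; the pair is acceptable.

Forward: A=6 T=5 G=7 C=6 → Tm = 2·11 + 4·13 = 74°C.
Reverse: A=3 T=5 G=5 C=10 → Tm = 2·8 + 4·15 = 76°C.
|ΔTm| = |74 − 76| = 2°C, ≤ 5°C.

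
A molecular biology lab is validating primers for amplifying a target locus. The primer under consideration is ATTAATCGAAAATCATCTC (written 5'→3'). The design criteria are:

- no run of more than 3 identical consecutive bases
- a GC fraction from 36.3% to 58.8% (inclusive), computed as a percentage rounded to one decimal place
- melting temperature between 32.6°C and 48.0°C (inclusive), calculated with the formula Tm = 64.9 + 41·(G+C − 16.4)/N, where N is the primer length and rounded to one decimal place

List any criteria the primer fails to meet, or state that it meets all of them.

Base counts: A=8, T=6, G=1, C=4 (length 19).
homopolymer run: longest run = 4, exceeds 3 ✗
GC content: GC 5/19 = 26.3%, outside 36.3–58.8% ✗
Tm: Tm = 64.9 + 41·(5 − 16.4)/19 = 40.3°C ✓

Fails: homopolymer run, GC content.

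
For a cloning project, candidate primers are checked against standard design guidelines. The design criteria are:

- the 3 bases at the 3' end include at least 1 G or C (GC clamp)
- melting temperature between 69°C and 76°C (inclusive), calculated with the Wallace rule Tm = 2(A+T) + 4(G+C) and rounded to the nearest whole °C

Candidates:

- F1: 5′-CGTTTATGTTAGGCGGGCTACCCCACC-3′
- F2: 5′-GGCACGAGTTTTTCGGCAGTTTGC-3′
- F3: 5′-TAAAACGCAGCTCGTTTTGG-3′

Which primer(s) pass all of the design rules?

F1 (27 nt, A=4 T=7 G=7 C=9): 3' end ACC has 2 G/C ✓; Tm = 2·11 + 4·16 = 86°C, outside 69–76°C ✗ — fails.
F2 (24 nt, A=3 T=8 G=8 C=5): 3' end TGC has 2 G/C ✓; Tm = 2·11 + 4·13 = 74°C ✓ — passes.
F3 (20 nt, A=5 T=6 G=5 C=4): 3' end TGG has 2 G/C ✓; Tm = 2·11 + 4·9 = 58°C, outside 69–76°C ✗ — fails.

F2 only.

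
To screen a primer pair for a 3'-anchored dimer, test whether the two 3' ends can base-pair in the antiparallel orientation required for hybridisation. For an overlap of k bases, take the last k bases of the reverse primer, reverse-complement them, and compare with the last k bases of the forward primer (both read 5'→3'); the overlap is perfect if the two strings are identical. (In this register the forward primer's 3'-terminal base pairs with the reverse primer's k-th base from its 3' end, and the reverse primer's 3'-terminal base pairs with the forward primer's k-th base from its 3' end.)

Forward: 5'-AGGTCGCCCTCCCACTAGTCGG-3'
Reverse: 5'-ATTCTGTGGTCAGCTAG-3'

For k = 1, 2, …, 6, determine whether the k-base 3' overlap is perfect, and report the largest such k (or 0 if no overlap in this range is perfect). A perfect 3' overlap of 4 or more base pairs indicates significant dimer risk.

Longest perfect overlap: 0 complementary base pairs; below the dimer-risk threshold (threshold 4).

Last 6 bases (5'→3') — forward …AGTCGG, reverse …AGCTAG.
Reverse complement of the reverse primer's last 6 bases: CTAGCT; its first k bases are the reverse complement of the reverse primer's last k bases, so a perfect k-base overlap needs the forward primer's last k bases to equal them.
Comparing (forward last k vs required): k=1: G vs C ✗; k=2: GG vs CT ✗; k=3: CGG vs CTA ✗; k=4: TCGG vs CTAG ✗; k=5: GTCGG vs CTAGC ✗; k=6: AGTCGG vs CTAGCT ✗.
No overlap length from 1 to 6 is perfect, so the longest perfect 3' overlap is 0.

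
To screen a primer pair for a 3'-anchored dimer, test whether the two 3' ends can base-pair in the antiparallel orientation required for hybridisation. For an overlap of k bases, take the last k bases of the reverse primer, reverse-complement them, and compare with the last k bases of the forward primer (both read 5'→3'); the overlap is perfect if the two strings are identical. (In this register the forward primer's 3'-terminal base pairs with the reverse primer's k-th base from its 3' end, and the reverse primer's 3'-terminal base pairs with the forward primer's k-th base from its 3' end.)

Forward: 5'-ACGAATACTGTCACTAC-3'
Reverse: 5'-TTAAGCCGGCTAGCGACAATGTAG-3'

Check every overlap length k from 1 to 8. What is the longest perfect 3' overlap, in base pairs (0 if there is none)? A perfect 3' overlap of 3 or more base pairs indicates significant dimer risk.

Longest perfect overlap: 4 complementary base pairs; significant dimer risk (threshold 3).

Last 8 bases (5'→3') — forward …GTCACTAC, reverse …CAATGTAG.
Reverse complement of the reverse primer's last 8 bases: CTACATTG; its first k bases are the reverse complement of the reverse primer's last k bases, so a perfect k-base overlap needs the forward primer's last k bases to equal them.
Comparing (forward last k vs required): k=1: C vs C ✓; k=2: AC vs CT ✗; k=3: TAC vs CTA ✗; k=4: CTAC vs CTAC ✓; k=5: ACTAC vs CTACA ✗; k=6: CACTAC vs CTACAT ✗; k=7: TCACTAC vs CTACATT ✗; k=8: GTCACTAC vs CTACATTG ✗.
Perfect overlaps at k = 1, 4; the largest is 4.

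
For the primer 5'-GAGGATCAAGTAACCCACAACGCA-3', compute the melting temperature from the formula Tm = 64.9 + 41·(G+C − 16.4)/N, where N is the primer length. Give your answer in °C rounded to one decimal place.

Base counts: A=10, T=2, G=5, C=7; G+C = 12, N = 24.
Tm = 64.9 + 41·(12 − 16.4)/24 = 64.9 + -180.40/24 = 57.4°C.

57.4°C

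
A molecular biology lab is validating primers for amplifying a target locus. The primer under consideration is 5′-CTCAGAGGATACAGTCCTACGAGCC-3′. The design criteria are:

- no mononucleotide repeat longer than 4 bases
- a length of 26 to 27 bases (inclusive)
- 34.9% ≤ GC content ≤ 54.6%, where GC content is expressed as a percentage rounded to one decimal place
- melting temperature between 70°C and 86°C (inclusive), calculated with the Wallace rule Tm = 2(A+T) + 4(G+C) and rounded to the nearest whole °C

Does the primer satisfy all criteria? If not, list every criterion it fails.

Base counts: A=7, T=4, G=6, C=8 (length 25).
homopolymer run: longest run = 2 ✓
length: length 25, outside 26–27 ✗
GC content: GC 14/25 = 56.0%, outside 34.9–54.6% ✗
Tm: Tm = 2·11 + 4·14 = 78°C ✓

Fails: length, GC content.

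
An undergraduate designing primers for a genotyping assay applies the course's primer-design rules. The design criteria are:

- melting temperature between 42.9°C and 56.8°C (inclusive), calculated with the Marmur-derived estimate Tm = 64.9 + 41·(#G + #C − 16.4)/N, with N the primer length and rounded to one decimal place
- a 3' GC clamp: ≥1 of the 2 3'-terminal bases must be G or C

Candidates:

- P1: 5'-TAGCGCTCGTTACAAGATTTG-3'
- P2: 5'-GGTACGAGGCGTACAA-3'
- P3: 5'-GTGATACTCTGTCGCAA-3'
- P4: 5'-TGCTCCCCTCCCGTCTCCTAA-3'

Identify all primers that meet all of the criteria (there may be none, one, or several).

P1 (21 nt, A=5 T=7 G=5 C=4): Tm = 64.9 + 41·(9 − 16.4)/21 = 50.5°C ✓; 3' end TG has 1 G/C ✓ — passes.
P2 (16 nt, A=5 T=2 G=6 C=3): Tm = 64.9 + 41·(9 − 16.4)/16 = 45.9°C ✓; 3' end AA has 0 G/C, need ≥1 ✗ — fails.
P3 (17 nt, A=4 T=5 G=4 C=4): Tm = 64.9 + 41·(8 − 16.4)/17 = 44.6°C ✓; 3' end AA has 0 G/C, need ≥1 ✗ — fails.
P4 (21 nt, A=2 T=6 G=2 C=11): Tm = 64.9 + 41·(13 − 16.4)/21 = 58.3°C, outside 42.9–56.8°C ✗; 3' end AA has 0 G/C, need ≥1 ✗ — fails.

P1 only.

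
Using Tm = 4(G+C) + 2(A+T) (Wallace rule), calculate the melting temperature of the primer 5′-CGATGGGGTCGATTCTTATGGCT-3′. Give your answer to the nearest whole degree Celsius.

Base counts: A=3, T=8, G=8, C=4 (length 23).
Tm = 2·(3+8) + 4·(8+4) = 2·11 + 4·12 = 22 + 48 = 70°C.

70°C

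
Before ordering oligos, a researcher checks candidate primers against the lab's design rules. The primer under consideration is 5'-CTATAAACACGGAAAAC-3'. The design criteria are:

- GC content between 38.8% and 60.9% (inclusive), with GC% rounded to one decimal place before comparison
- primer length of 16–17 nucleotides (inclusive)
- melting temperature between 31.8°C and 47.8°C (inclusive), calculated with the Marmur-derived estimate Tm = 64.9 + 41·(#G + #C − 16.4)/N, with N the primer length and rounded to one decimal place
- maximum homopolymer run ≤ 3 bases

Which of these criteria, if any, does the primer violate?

Base counts: A=9, T=2, G=2, C=4 (length 17).
GC content: GC 6/17 = 35.3%, outside 38.8–60.9% ✗
length: length 17 ✓
Tm: Tm = 64.9 + 41·(6 − 16.4)/17 = 39.8°C ✓
homopolymer run: longest run = 4, exceeds 3 ✗

Fails: GC content, homopolymer run.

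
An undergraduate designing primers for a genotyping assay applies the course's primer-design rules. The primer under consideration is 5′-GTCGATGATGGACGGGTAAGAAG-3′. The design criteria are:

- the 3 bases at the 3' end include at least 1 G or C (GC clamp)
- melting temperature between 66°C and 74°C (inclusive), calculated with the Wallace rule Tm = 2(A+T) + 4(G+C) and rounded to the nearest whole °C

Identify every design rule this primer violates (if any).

Base counts: A=7, T=4, G=10, C=2 (length 23).
GC clamp: 3' end AAG has 1 G/C ✓
Tm: Tm = 2·11 + 4·12 = 70°C ✓

Meets all criteria.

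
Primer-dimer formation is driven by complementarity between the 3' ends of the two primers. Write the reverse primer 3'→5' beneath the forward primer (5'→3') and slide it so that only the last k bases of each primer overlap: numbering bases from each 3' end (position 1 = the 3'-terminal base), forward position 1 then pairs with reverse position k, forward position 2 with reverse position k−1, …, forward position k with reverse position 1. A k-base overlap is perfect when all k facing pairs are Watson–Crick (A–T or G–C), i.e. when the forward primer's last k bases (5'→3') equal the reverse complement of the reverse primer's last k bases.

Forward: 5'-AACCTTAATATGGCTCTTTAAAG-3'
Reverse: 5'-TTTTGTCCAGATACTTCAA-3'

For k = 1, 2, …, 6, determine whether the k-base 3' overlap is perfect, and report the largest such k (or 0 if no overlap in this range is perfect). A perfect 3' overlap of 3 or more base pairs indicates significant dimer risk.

Longest perfect overlap: 0 complementary base pairs; below the dimer-risk threshold (threshold 3).

Last 6 bases (5'→3') — forward …TTAAAG, reverse …CTTCAA.
Reverse complement of the reverse primer's last 6 bases: TTGAAG; its first k bases are the reverse complement of the reverse primer's last k bases, so a perfect k-base overlap needs the forward primer's last k bases to equal them.
Comparing (forward last k vs required): k=1: G vs T ✗; k=2: AG vs TT ✗; k=3: AAG vs TTG ✗; k=4: AAAG vs TTGA ✗; k=5: TAAAG vs TTGAA ✗; k=6: TTAAAG vs TTGAAG ✗.
No overlap length from 1 to 6 is perfect, so the longest perfect 3' overlap is 0.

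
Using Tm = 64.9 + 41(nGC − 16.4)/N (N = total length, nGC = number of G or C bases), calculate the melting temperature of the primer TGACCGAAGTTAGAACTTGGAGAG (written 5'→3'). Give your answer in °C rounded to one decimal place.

55.7°C

Base counts: A=8, T=5, G=8, C=3; G+C = 11, N = 24.
Tm = 64.9 + 41·(11 − 16.4)/24 = 64.9 + -221.40/24 = 55.7°C.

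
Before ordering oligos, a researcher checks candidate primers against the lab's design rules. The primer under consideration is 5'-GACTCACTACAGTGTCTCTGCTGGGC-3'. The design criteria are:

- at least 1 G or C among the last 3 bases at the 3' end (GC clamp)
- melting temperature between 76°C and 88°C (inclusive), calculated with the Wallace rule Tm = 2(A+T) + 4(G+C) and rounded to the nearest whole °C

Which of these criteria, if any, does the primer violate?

Meets all criteria.

Base counts: A=4, T=7, G=7, C=8 (length 26).
GC clamp: 3' end GGC has 3 G/C ✓
Tm: Tm = 2·11 + 4·15 = 82°C ✓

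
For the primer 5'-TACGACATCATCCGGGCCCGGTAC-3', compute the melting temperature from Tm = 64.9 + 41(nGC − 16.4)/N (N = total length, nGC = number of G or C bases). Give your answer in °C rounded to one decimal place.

62.5°C

Base counts: A=5, T=4, G=6, C=9; G+C = 15, N = 24.
Tm = 64.9 + 41·(15 − 16.4)/24 = 64.9 + -57.40/24 = 62.5°C.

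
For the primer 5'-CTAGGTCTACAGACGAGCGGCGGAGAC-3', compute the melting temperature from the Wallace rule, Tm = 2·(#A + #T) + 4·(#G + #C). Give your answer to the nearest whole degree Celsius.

88°C

Base counts: A=7, T=3, G=10, C=7 (length 27).
Tm = 2·(7+3) + 4·(10+7) = 2·10 + 4·17 = 20 + 68 = 88°C.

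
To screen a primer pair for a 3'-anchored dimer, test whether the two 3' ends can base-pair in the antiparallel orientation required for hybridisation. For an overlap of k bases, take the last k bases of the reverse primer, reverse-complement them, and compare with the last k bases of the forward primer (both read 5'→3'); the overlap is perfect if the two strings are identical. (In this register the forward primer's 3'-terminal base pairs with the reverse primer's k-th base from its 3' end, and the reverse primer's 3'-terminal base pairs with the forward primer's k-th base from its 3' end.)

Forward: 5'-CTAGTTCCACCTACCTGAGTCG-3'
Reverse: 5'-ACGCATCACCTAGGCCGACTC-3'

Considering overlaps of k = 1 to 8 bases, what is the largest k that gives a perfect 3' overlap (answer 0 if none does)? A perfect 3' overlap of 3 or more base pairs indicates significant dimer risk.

Longest perfect overlap: 6 complementary base pairs; significant dimer risk (threshold 3).

Last 8 bases (5'→3') — forward …CTGAGTCG, reverse …GCCGACTC.
Reverse complement of the reverse primer's last 8 bases: GAGTCGGC; its first k bases are the reverse complement of the reverse primer's last k bases, so a perfect k-base overlap needs the forward primer's last k bases to equal them.
Comparing (forward last k vs required): k=1: G vs G ✓; k=2: CG vs GA ✗; k=3: TCG vs GAG ✗; k=4: GTCG vs GAGT ✗; k=5: AGTCG vs GAGTC ✗; k=6: GAGTCG vs GAGTCG ✓; k=7: TGAGTCG vs GAGTCGG ✗; k=8: CTGAGTCG vs GAGTCGGC ✗.
Perfect overlaps at k = 1, 6; the largest is 6.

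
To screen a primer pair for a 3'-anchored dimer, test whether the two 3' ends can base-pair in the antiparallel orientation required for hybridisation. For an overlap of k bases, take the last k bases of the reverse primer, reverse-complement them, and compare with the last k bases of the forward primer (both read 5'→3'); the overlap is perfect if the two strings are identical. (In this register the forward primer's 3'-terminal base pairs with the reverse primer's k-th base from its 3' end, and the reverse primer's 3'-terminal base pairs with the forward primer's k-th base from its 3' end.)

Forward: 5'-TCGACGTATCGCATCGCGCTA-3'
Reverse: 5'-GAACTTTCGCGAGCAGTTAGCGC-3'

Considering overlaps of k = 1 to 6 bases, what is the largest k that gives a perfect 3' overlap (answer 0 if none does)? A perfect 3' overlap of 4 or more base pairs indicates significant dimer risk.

Last 6 bases (5'→3') — forward …GCGCTA, reverse …TAGCGC.
Reverse complement of the reverse primer's last 6 bases: GCGCTA; its first k bases are the reverse complement of the reverse primer's last k bases, so a perfect k-base overlap needs the forward primer's last k bases to equal them.
Comparing (forward last k vs required): k=1: A vs G ✗; k=2: TA vs GC ✗; k=3: CTA vs GCG ✗; k=4: GCTA vs GCGC ✗; k=5: CGCTA vs GCGCT ✗; k=6: GCGCTA vs GCGCTA ✓.
Only k = 6 is perfect, so the longest perfect 3' overlap is 6.

Longest perfect overlap: 6 complementary base pairs; significant dimer risk (threshold 4).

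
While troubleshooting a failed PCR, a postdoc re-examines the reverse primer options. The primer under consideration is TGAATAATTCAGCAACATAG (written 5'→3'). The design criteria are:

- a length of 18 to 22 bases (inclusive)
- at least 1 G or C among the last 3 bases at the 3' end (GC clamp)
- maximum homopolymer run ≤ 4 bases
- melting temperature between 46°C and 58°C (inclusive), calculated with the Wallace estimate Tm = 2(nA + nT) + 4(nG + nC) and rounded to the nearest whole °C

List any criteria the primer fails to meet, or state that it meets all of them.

Base counts: A=9, T=5, G=3, C=3 (length 20).
length: length 20 ✓
GC clamp: 3' end TAG has 1 G/C ✓
homopolymer run: longest run = 2 ✓
Tm: Tm = 2·14 + 4·6 = 52°C ✓

Meets all criteria.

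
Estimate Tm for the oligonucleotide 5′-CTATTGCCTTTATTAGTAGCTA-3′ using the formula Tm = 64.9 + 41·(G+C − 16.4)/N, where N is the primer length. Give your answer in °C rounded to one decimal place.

Base counts: A=5, T=10, G=3, C=4; G+C = 7, N = 22.
Tm = 64.9 + 41·(7 − 16.4)/22 = 64.9 + -385.40/22 = 47.4°C.

47.4°C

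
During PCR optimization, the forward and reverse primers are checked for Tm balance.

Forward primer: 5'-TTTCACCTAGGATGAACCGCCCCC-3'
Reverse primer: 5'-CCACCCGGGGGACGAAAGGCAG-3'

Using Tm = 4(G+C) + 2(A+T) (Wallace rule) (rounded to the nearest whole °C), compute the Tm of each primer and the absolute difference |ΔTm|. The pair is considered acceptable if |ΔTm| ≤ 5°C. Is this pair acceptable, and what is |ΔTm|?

Forward: A=5 T=5 G=4 C=10 → Tm = 2·10 + 4·14 = 76°C.
Reverse: A=6 T=0 G=9 C=7 → Tm = 2·6 + 4·16 = 76°C.
|ΔTm| = |76 − 76| = 0°C, ≤ 5°C.

|ΔTm| = 0°C; the pair is acceptable.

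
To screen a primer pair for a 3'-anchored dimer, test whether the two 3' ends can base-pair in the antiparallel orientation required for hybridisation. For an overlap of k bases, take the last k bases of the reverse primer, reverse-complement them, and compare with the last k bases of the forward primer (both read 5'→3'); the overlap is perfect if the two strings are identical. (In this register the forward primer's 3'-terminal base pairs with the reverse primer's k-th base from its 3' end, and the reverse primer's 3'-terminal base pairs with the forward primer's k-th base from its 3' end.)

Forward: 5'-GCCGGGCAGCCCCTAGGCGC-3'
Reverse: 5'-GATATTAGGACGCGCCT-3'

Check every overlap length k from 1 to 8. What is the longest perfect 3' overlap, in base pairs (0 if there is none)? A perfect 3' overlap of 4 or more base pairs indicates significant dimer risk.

Last 8 bases (5'→3') — forward …CTAGGCGC, reverse …ACGCGCCT.
Reverse complement of the reverse primer's last 8 bases: AGGCGCGT; its first k bases are the reverse complement of the reverse primer's last k bases, so a perfect k-base overlap needs the forward primer's last k bases to equal them.
Comparing (forward last k vs required): k=1: C vs A ✗; k=2: GC vs AG ✗; k=3: CGC vs AGG ✗; k=4: GCGC vs AGGC ✗; k=5: GGCGC vs AGGCG ✗; k=6: AGGCGC vs AGGCGC ✓; k=7: TAGGCGC vs AGGCGCG ✗; k=8: CTAGGCGC vs AGGCGCGT ✗.
Only k = 6 is perfect, so the longest perfect 3' overlap is 6.

Longest perfect overlap: 6 complementary base pairs; significant dimer risk (threshold 4).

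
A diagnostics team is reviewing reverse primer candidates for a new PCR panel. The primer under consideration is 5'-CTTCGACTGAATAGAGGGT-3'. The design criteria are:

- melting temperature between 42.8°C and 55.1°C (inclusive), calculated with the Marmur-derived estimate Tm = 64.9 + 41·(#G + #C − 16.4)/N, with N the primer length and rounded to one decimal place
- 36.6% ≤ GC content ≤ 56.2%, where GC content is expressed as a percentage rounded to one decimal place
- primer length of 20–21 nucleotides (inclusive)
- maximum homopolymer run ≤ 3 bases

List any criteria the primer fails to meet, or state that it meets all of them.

Base counts: A=5, T=5, G=6, C=3 (length 19).
Tm: Tm = 64.9 + 41·(9 − 16.4)/19 = 48.9°C ✓
GC content: GC 9/19 = 47.4% ✓
length: length 19, outside 20–21 ✗
homopolymer run: longest run = 3 ✓

Fails: length.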